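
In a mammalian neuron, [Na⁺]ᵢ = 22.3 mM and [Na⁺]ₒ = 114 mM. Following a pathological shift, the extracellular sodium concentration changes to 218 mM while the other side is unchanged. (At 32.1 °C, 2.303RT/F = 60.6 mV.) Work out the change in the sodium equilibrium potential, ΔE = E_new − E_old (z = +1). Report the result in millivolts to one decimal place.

E_old = (60.6/1)·log₁₀(114/22.3) = 42.94 mV
E_new = (60.6/1)·log₁₀(218/22.3) = 60.00 mV
ΔE = 60.00 − (42.94) = 17.06 mV

17.1 mV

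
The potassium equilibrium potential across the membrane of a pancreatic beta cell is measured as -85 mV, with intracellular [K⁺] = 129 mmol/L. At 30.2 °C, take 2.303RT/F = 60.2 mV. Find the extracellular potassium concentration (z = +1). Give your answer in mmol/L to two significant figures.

Nernst: E = (60.2/1) · log₁₀([out]/[in]), so log₁₀([out]/[in]) = -85.0 × 1 / 60.2 = -1.4120.
[out]/[in] = 10^(-1.4120) = 0.03873.
[out] = 0.03873 × 129 = 4.996 mmol/L.

5.0 mmol/L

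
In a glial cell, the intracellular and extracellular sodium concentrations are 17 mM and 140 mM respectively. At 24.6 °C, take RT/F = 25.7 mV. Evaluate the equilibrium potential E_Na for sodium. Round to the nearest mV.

E = (25.7/z) · ln([Na⁺]_out/[Na⁺]_in) with z = +1.
= (25.7/1) · ln(140/17) = 25.70 · ln(8.235)
= 25.70 · (2.1084) = 54.19 mV

54 mV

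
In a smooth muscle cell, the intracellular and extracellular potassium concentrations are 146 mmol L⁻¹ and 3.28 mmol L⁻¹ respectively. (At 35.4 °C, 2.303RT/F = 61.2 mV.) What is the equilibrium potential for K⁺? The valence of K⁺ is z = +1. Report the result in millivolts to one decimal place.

E = (61.2/z) · log₁₀([K⁺]_out/[K⁺]_in) with z = +1.
= (61.2/1) · log₁₀(3.28/146) = 61.20 · log₁₀(0.02247)
= 61.20 · (-1.6485) = -100.89 mV

-100.9 mV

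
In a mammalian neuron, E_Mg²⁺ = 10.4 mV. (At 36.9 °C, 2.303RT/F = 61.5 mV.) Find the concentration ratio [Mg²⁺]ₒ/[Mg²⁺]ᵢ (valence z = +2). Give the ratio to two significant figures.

log₁₀([out]/[in]) = E·z/(61.5) = 10.4 × 2 / 61.5 = 0.3382
[out]/[in] = 10^(0.3382) = 2.179

2.2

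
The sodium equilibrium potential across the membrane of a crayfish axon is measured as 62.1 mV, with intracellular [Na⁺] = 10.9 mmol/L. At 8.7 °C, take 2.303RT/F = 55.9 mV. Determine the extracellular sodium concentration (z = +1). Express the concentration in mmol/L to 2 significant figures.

140 mmol/L

Nernst: E = (55.9/1) · log₁₀([out]/[in]), so log₁₀([out]/[in]) = 62.1 × 1 / 55.9 = 1.1109.
[out]/[in] = 10^(1.1109) = 12.91.
[out] = 12.91 × 10.9 = 140.7 mmol/L.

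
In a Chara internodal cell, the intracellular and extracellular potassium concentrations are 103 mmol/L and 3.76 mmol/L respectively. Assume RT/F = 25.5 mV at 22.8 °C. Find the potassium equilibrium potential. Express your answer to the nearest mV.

-84 mV

E = (25.5/z) · ln([K⁺]_out/[K⁺]_in) with z = +1.
= (25.5/1) · ln(3.76/103) = 25.50 · ln(0.0365)
= 25.50 · (-3.3103) = -84.41 mV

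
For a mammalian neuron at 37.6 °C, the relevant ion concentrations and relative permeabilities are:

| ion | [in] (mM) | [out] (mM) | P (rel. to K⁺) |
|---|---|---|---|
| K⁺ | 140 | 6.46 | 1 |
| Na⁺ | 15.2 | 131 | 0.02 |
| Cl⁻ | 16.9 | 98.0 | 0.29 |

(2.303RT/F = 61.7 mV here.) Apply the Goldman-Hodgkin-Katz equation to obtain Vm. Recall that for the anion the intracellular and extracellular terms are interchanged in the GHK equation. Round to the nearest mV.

Vm = 61.7 · log₁₀[(Σ P·[cation]ₒ + Σ P·[anion]ᵢ) / (Σ P·[cation]ᵢ + Σ P·[anion]ₒ)]
Numerator = 1×6.46 + 0.02×131 + 0.29×16.9 = 13.98
Denominator = 1×140 + 0.02×15.2 + 0.29×98.0 = 168.7
Vm = 61.7 · log₁₀(0.082863) = 61.7 × (-1.0816) = -66.74 mV

-67 mV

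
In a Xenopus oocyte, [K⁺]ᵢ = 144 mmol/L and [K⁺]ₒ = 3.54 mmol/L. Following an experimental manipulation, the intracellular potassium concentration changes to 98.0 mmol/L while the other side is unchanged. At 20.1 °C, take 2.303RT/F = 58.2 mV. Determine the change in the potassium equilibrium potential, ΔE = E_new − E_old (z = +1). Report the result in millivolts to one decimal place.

E_old = (58.2/1)·log₁₀(3.54/144) = -93.66 mV
E_new = (58.2/1)·log₁₀(3.54/98.0) = -83.94 mV
ΔE = -83.94 − (-93.66) = 9.73 mV

9.7 mV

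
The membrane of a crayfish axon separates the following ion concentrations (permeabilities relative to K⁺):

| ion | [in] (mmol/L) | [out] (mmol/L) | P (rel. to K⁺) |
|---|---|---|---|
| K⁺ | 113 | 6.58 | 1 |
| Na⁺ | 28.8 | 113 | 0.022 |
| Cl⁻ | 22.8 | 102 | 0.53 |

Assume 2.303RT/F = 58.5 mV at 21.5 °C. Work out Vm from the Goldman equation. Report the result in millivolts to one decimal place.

Vm = 58.5 · log₁₀[(Σ P·[cation]ₒ + Σ P·[anion]ᵢ) / (Σ P·[cation]ᵢ + Σ P·[anion]ₒ)]
Numerator = 1×6.58 + 0.022×113 + 0.53×22.8 = 21.15
Denominator = 1×113 + 0.022×28.8 + 0.53×102 = 167.7
Vm = 58.5 · log₁₀(0.12612) = 58.5 × (-0.8992) = -52.60 mV

-52.6 mV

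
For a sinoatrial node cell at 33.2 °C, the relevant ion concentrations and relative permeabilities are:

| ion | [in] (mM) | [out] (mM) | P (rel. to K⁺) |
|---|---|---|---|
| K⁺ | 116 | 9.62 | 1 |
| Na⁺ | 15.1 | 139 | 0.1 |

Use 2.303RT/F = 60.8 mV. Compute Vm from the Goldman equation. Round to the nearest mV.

-42 mV

Vm = 60.8 · log₁₀[(Σ P·[cation]ₒ + Σ P·[anion]ᵢ) / (Σ P·[cation]ᵢ + Σ P·[anion]ₒ)]
Numerator = 1×9.62 + 0.1×139 = 23.52
Denominator = 1×116 + 0.1×15.1 = 117.5
Vm = 60.8 · log₁₀(0.20015) = 60.8 × (-0.6986) = -42.48 mV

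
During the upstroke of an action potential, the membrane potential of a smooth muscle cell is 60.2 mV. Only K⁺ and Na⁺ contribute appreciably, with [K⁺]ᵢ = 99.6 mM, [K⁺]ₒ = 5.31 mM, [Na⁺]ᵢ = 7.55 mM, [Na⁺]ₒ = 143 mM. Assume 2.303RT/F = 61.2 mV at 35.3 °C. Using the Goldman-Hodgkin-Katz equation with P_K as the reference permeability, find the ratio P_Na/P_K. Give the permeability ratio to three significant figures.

Let α = P_Na/P_K. GHK: Vm = 61.2·log₁₀[(Kₒ + α·Naₒ)/(Kᵢ + α·Naᵢ)].
10^(Vm/61.2) = 10^(60.2/61.2) = 9.6308
So 9.6308·(Kᵢ + α·Naᵢ) = Kₒ + α·Naₒ → α = (9.6308·99.6 − 5.31) / (143.0 − 9.6308·7.55)
α = (959.2 − 5.31) / (143.0 − 72.71) = 953.9/70.29 = 13.57

13.6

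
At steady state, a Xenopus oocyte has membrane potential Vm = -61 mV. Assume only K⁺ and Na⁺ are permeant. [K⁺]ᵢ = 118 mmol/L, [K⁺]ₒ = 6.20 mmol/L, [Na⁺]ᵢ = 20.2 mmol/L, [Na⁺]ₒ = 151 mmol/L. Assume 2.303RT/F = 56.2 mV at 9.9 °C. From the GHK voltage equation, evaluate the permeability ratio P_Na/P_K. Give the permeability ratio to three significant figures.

Let α = P_Na/P_K. GHK: Vm = 56.2·log₁₀[(Kₒ + α·Naₒ)/(Kᵢ + α·Naᵢ)].
10^(Vm/56.2) = 10^(-61.0/56.2) = 0.082147
So 0.082147·(Kᵢ + α·Naᵢ) = Kₒ + α·Naₒ → α = (0.082147·118.0 − 6.2) / (151.0 − 0.082147·20.2)
α = (9.693 − 6.2) / (151.0 − 1.659) = 3.493/149.3 = 0.02339

0.0234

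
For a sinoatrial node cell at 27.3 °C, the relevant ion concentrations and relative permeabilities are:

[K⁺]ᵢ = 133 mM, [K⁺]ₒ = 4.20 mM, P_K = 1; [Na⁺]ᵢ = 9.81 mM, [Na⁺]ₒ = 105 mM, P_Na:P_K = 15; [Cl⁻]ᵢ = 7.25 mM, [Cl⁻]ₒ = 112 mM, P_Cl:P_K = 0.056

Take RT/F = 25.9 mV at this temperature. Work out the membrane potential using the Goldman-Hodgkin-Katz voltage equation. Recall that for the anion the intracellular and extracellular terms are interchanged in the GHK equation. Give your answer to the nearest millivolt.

44 mV

Vm = 25.9 · ln[(Σ P·[cation]ₒ + Σ P·[anion]ᵢ) / (Σ P·[cation]ᵢ + Σ P·[anion]ₒ)]
Numerator = 1×4.20 + 15×105 + 0.056×7.25 = 1580
Denominator = 1×133 + 15×9.81 + 0.056×112 = 286.4
Vm = 25.9 · ln(5.515) = 25.9 × (1.7075) = 44.22 mV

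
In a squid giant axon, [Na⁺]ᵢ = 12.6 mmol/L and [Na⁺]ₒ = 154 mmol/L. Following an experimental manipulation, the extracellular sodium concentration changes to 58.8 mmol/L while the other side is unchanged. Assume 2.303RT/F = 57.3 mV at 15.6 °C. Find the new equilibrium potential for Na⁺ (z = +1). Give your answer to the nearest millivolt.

After the shift: [Na⁺]_out = 58.8, [Na⁺]_in = 12.6 mmol/L.
E_new = (57.3/1)·log₁₀(58.8/12.6) = 57.30 · (0.6690) = 38.33 mV

38 mV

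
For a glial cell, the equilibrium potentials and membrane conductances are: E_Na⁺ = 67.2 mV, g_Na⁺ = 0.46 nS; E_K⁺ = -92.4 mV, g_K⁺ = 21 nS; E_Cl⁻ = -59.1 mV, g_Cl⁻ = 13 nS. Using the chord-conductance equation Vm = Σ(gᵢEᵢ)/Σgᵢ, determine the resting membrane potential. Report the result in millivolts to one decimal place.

Σ gᵢEᵢ = 0.46·(67.2) + 21·(-92.4) + 13·(-59.1) = -2677.79
Σ gᵢ = 0.46 + 21 + 13 = 34.46
Vm = -2677.79 / 34.46 = -77.71 mV

-77.7 mV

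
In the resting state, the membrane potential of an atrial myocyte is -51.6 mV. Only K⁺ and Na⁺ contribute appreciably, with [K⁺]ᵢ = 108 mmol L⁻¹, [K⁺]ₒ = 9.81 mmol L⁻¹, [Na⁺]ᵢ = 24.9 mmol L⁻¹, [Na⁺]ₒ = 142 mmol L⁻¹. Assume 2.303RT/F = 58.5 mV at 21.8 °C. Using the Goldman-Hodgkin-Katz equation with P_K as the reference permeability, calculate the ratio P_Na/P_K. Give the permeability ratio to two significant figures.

0.031

Let α = P_Na/P_K. GHK: Vm = 58.5·log₁₀[(Kₒ + α·Naₒ)/(Kᵢ + α·Naᵢ)].
10^(Vm/58.5) = 10^(-51.6/58.5) = 0.1312
So 0.1312·(Kᵢ + α·Naᵢ) = Kₒ + α·Naₒ → α = (0.1312·108.0 − 9.81) / (142.0 − 0.1312·24.9)
α = (14.17 − 9.81) / (142.0 − 3.267) = 4.36/138.7 = 0.03143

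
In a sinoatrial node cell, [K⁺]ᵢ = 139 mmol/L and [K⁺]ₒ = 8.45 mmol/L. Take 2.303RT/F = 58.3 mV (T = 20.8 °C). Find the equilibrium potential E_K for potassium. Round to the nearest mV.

-71 mV

E = (58.3/z) · log₁₀([K⁺]_out/[K⁺]_in) with z = +1.
= (58.3/1) · log₁₀(8.45/139) = 58.30 · log₁₀(0.06079)
= 58.30 · (-1.2162) = -70.90 mV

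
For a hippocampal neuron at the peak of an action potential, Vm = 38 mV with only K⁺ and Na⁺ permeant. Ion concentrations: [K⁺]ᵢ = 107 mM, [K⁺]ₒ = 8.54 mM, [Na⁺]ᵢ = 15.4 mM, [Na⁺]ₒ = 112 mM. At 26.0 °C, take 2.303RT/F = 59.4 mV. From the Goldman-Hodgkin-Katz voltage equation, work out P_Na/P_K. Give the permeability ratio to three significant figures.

10.2

Let α = P_Na/P_K. GHK: Vm = 59.4·log₁₀[(Kₒ + α·Naₒ)/(Kᵢ + α·Naᵢ)].
10^(Vm/59.4) = 10^(38.0/59.4) = 4.3625
So 4.3625·(Kᵢ + α·Naᵢ) = Kₒ + α·Naₒ → α = (4.3625·107.0 − 8.54) / (112.0 − 4.3625·15.4)
α = (466.8 − 8.54) / (112.0 − 67.18) = 458.2/44.82 = 10.22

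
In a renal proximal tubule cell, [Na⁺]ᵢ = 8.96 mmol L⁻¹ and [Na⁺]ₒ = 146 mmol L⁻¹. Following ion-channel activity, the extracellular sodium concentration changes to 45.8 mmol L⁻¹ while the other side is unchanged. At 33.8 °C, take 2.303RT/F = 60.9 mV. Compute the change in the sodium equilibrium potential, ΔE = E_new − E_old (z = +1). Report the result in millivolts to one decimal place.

E_old = (60.9/1)·log₁₀(146/8.96) = 73.81 mV
E_new = (60.9/1)·log₁₀(45.8/8.96) = 43.15 mV
ΔE = 43.15 − (73.81) = -30.66 mV

-30.7 mV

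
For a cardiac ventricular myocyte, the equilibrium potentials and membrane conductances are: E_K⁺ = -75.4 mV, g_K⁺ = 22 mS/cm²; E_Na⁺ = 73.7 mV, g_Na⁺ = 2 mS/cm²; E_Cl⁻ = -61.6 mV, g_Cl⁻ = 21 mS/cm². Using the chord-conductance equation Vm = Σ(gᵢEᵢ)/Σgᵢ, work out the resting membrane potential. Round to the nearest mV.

Σ gᵢEᵢ = 22·(-75.4) + 2·(73.7) + 21·(-61.6) = -2805.00
Σ gᵢ = 22 + 2 + 21 = 45
Vm = -2805.00 / 45 = -62.33 mV

-62 mV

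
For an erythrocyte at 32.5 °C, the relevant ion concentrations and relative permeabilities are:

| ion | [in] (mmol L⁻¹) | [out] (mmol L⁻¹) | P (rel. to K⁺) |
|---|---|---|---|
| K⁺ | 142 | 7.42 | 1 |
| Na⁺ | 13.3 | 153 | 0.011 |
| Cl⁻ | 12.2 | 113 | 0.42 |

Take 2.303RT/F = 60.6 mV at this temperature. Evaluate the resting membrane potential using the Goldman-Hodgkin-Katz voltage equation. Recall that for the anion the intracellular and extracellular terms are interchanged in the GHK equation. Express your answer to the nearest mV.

Vm = 60.6 · log₁₀[(Σ P·[cation]ₒ + Σ P·[anion]ᵢ) / (Σ P·[cation]ᵢ + Σ P·[anion]ₒ)]
Numerator = 1×7.42 + 0.011×153 + 0.42×12.2 = 14.23
Denominator = 1×142 + 0.011×13.3 + 0.42×113 = 189.6
Vm = 60.6 · log₁₀(0.075034) = 60.6 × (-1.1247) = -68.16 mV

-68 mV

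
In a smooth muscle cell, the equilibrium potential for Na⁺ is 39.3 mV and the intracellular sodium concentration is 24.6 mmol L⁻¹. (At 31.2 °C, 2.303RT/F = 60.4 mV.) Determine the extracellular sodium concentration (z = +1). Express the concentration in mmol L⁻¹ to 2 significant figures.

Nernst: E = (60.4/1) · log₁₀([out]/[in]), so log₁₀([out]/[in]) = 39.3 × 1 / 60.4 = 0.6507.
[out]/[in] = 10^(0.6507) = 4.474.
[out] = 4.474 × 24.6 = 110.1 mmol L⁻¹.

110 mmol L⁻¹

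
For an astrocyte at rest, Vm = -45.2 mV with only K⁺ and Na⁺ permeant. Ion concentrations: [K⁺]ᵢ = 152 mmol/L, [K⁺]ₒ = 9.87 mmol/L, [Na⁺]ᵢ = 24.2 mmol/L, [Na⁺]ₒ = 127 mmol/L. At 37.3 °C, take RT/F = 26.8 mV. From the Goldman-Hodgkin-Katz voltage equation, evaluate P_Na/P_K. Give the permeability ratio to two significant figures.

Let α = P_Na/P_K. GHK: Vm = 26.8·ln[(Kₒ + α·Naₒ)/(Kᵢ + α·Naᵢ)].
e^(Vm/26.8) = e^(-45.2/26.8) = 0.18515
So 0.18515·(Kᵢ + α·Naᵢ) = Kₒ + α·Naₒ → α = (0.18515·152.0 − 9.87) / (127.0 − 0.18515·24.2)
α = (28.14 − 9.87) / (127.0 − 4.481) = 18.27/122.5 = 0.1491

0.15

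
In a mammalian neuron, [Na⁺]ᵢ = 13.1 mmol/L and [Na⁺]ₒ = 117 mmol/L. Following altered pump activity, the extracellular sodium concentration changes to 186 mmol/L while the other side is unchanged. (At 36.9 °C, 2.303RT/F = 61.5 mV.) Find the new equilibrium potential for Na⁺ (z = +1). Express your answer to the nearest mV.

After the shift: [Na⁺]_out = 186, [Na⁺]_in = 13.1 mmol/L.
E_new = (61.5/1)·log₁₀(186/13.1) = 61.50 · (1.1522) = 70.86 mV

71 mV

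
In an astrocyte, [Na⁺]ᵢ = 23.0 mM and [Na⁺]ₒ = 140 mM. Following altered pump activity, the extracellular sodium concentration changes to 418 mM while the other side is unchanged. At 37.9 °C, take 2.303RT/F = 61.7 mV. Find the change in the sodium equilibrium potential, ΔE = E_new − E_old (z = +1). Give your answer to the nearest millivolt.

29 mV

E_old = (61.7/1)·log₁₀(140/23.0) = 48.40 mV
E_new = (61.7/1)·log₁₀(418/23.0) = 77.71 mV
ΔE = 77.71 − (48.40) = 29.31 mV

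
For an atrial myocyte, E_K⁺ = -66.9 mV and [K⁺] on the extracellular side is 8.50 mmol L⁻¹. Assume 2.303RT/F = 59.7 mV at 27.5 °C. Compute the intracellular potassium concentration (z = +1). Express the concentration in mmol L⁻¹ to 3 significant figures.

Nernst: E = (59.7/1) · log₁₀([out]/[in]), so log₁₀([out]/[in]) = -66.9 × 1 / 59.7 = -1.1206.
[out]/[in] = 10^(-1.1206) = 0.07575.
[in] = 8.50 / 0.07575 = 112.2 mmol L⁻¹.

112 mmol L⁻¹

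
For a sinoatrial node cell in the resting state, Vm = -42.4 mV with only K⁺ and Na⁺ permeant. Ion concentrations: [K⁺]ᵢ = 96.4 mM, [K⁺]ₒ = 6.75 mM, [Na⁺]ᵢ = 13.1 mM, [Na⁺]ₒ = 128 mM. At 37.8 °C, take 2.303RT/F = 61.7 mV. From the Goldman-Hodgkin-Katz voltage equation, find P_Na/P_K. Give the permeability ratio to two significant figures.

Let α = P_Na/P_K. GHK: Vm = 61.7·log₁₀[(Kₒ + α·Naₒ)/(Kᵢ + α·Naᵢ)].
10^(Vm/61.7) = 10^(-42.4/61.7) = 0.2055
So 0.2055·(Kᵢ + α·Naᵢ) = Kₒ + α·Naₒ → α = (0.2055·96.4 − 6.75) / (128.0 − 0.2055·13.1)
α = (19.81 − 6.75) / (128.0 − 2.692) = 13.06/125.3 = 0.1042

0.10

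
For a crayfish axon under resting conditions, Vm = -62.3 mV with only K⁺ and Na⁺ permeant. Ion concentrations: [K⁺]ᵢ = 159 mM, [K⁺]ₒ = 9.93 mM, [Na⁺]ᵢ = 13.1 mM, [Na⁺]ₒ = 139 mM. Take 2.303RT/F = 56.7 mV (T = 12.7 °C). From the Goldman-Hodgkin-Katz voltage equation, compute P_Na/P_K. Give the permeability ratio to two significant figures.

0.020

Let α = P_Na/P_K. GHK: Vm = 56.7·log₁₀[(Kₒ + α·Naₒ)/(Kᵢ + α·Naᵢ)].
10^(Vm/56.7) = 10^(-62.3/56.7) = 0.079659
So 0.079659·(Kᵢ + α·Naᵢ) = Kₒ + α·Naₒ → α = (0.079659·159.0 − 9.93) / (139.0 − 0.079659·13.1)
α = (12.67 − 9.93) / (139.0 − 1.044) = 2.736/138 = 0.01983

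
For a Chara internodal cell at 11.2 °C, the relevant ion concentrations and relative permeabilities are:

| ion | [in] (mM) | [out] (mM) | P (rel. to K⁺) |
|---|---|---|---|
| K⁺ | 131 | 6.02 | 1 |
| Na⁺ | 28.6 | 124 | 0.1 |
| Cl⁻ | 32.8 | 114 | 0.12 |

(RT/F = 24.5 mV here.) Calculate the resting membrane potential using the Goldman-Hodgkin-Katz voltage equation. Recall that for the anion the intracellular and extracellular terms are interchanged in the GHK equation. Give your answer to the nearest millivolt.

Vm = 24.5 · ln[(Σ P·[cation]ₒ + Σ P·[anion]ᵢ) / (Σ P·[cation]ᵢ + Σ P·[anion]ₒ)]
Numerator = 1×6.02 + 0.1×124 + 0.12×32.8 = 22.36
Denominator = 1×131 + 0.1×28.6 + 0.12×114 = 147.5
Vm = 24.5 · ln(0.15153) = 24.5 × (-1.8870) = -46.23 mV

-46 mV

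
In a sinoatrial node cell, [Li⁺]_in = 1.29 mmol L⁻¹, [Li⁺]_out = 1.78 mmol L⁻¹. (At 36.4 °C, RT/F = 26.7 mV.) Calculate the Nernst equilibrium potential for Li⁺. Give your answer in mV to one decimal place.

8.6 mV

E = (26.7/z) · ln([Li⁺]_out/[Li⁺]_in) with z = +1.
= (26.7/1) · ln(1.78/1.29) = 26.70 · ln(1.38)
= 26.70 · (0.3220) = 8.60 mV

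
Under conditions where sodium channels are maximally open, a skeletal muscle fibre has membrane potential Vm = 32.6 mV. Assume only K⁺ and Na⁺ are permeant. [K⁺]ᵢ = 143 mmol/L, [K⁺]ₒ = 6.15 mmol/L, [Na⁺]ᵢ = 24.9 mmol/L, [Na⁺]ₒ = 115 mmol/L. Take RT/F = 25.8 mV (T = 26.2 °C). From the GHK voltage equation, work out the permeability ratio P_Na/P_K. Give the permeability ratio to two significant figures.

19

Let α = P_Na/P_K. GHK: Vm = 25.8·ln[(Kₒ + α·Naₒ)/(Kᵢ + α·Naᵢ)].
e^(Vm/25.8) = e^(32.6/25.8) = 3.538
So 3.538·(Kᵢ + α·Naᵢ) = Kₒ + α·Naₒ → α = (3.538·143.0 − 6.15) / (115.0 − 3.538·24.9)
α = (505.9 − 6.15) / (115.0 − 88.1) = 499.8/26.9 = 18.58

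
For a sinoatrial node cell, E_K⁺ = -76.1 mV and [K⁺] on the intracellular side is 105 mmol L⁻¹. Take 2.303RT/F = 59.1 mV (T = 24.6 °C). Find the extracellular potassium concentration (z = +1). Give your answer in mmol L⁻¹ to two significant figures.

5.4 mmol L⁻¹

Nernst: E = (59.1/1) · log₁₀([out]/[in]), so log₁₀([out]/[in]) = -76.1 × 1 / 59.1 = -1.2876.
[out]/[in] = 10^(-1.2876) = 0.05156.
[out] = 0.05156 × 105 = 5.414 mmol L⁻¹.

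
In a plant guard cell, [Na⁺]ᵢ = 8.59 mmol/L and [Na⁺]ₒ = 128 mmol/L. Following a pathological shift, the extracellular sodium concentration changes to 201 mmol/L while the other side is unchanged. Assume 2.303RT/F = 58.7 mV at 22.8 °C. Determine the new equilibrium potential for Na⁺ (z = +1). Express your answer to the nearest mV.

After the shift: [Na⁺]_out = 201, [Na⁺]_in = 8.59 mmol/L.
E_new = (58.7/1)·log₁₀(201/8.59) = 58.70 · (1.3692) = 80.37 mV

80 mV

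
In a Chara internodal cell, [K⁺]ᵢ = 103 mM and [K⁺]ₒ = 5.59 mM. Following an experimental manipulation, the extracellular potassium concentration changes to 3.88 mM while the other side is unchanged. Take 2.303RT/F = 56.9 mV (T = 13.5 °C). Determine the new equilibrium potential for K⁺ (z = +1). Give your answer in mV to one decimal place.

After the shift: [K⁺]_out = 3.88, [K⁺]_in = 103 mM.
E_new = (56.9/1)·log₁₀(3.88/103) = 56.90 · (-1.4240) = -81.03 mV

-81.0 mV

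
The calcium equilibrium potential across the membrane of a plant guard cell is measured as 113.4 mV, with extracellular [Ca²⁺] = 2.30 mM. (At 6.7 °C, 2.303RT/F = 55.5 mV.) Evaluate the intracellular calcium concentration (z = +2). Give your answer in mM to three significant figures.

0.000188 mM

Nernst: E = (55.5/2) · log₁₀([out]/[in]), so log₁₀([out]/[in]) = 113.4 × 2 / 55.5 = 4.0865.
[out]/[in] = 10^(4.0865) = 1.22e+04.
[in] = 2.30 / 1.22e+04 = 0.0001885 mM.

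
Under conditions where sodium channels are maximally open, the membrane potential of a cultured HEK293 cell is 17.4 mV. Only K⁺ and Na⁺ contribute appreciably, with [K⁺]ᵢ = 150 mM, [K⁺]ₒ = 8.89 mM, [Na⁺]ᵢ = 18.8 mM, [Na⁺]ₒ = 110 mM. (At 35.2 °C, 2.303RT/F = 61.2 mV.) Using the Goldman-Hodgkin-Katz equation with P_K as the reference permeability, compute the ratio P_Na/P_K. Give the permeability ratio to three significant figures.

3.79

Let α = P_Na/P_K. GHK: Vm = 61.2·log₁₀[(Kₒ + α·Naₒ)/(Kᵢ + α·Naᵢ)].
10^(Vm/61.2) = 10^(17.4/61.2) = 1.9245
So 1.9245·(Kᵢ + α·Naᵢ) = Kₒ + α·Naₒ → α = (1.9245·150.0 − 8.89) / (110.0 − 1.9245·18.8)
α = (288.7 − 8.89) / (110.0 − 36.18) = 279.8/73.82 = 3.79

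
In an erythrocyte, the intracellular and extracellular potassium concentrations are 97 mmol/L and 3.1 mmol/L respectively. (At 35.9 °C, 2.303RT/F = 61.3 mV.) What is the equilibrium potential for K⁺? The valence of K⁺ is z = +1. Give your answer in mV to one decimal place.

E = (61.3/z) · log₁₀([K⁺]_out/[K⁺]_in) with z = +1.
= (61.3/1) · log₁₀(3.1/97) = 61.30 · log₁₀(0.03196)
= 61.30 · (-1.4954) = -91.67 mV

-91.7 mV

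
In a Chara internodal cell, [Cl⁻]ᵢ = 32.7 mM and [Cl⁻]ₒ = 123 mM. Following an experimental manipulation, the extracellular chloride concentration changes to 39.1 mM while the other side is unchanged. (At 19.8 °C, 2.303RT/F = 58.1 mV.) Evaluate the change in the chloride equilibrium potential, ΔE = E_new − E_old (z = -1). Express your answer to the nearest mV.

E_old = (58.1/-1)·log₁₀(123/32.7) = -33.43 mV
E_new = (58.1/-1)·log₁₀(39.1/32.7) = -4.51 mV
ΔE = -4.51 − (-33.43) = 28.92 mV

29 mV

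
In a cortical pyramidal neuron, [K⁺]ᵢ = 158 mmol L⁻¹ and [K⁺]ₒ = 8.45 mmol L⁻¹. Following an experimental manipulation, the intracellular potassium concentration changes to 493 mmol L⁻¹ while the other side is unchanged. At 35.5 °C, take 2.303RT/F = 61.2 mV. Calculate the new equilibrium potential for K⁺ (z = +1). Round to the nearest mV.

-108 mV

After the shift: [K⁺]_out = 8.45, [K⁺]_in = 493 mmol L⁻¹.
E_new = (61.2/1)·log₁₀(8.45/493) = 61.20 · (-1.7660) = -108.08 mV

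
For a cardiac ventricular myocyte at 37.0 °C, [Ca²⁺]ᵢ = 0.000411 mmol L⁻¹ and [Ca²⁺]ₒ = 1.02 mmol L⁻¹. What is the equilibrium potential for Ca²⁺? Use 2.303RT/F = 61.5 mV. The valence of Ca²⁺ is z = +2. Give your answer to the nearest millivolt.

E = (61.5/z) · log₁₀([Ca²⁺]_out/[Ca²⁺]_in) with z = +2.
= (61.5/2) · log₁₀(1.02/0.000411) = 30.75 · log₁₀(2482)
= 30.75 · (3.3948) = 104.39 mV

104 mV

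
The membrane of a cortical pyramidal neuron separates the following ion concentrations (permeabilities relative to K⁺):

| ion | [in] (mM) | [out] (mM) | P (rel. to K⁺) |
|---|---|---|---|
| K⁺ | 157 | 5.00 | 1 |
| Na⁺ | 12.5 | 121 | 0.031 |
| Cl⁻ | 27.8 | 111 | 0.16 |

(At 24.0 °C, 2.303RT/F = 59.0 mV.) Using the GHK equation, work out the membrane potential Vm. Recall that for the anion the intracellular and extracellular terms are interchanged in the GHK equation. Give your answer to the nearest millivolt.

-66 mV

Vm = 59.0 · log₁₀[(Σ P·[cation]ₒ + Σ P·[anion]ᵢ) / (Σ P·[cation]ᵢ + Σ P·[anion]ₒ)]
Numerator = 1×5.00 + 0.031×121 + 0.16×27.8 = 13.2
Denominator = 1×157 + 0.031×12.5 + 0.16×111 = 175.1
Vm = 59.0 · log₁₀(0.075359) = 59.0 × (-1.1229) = -66.25 mV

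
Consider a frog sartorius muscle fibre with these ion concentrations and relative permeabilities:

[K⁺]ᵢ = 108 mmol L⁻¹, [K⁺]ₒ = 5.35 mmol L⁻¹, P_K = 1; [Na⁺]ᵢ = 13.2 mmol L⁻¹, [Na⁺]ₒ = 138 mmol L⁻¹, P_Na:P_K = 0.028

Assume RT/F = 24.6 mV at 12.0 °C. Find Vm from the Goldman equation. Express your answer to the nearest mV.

Vm = 24.6 · ln[(Σ P·[cation]ₒ + Σ P·[anion]ᵢ) / (Σ P·[cation]ᵢ + Σ P·[anion]ₒ)]
Numerator = 1×5.35 + 0.028×138 = 9.214
Denominator = 1×108 + 0.028×13.2 = 108.4
Vm = 24.6 · ln(0.085024) = 24.6 × (-2.4648) = -60.63 mV

-61 mV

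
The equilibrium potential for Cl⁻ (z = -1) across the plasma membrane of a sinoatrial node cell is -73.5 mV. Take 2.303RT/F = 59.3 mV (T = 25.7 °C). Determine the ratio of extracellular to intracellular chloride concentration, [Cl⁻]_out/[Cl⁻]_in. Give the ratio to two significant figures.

log₁₀([out]/[in]) = E·z/(59.3) = -73.5 × -1 / 59.3 = 1.2395
[out]/[in] = 10^(1.2395) = 17.36

17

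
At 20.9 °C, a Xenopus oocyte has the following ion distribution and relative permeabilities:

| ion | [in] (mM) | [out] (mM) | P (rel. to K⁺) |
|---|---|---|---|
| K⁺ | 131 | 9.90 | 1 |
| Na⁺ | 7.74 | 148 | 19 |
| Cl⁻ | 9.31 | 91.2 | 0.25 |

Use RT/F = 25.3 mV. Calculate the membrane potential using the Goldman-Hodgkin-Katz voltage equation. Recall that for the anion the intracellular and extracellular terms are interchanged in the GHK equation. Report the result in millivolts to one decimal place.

Vm = 25.3 · ln[(Σ P·[cation]ₒ + Σ P·[anion]ᵢ) / (Σ P·[cation]ᵢ + Σ P·[anion]ₒ)]
Numerator = 1×9.90 + 19×148 + 0.25×9.31 = 2824
Denominator = 1×131 + 19×7.74 + 0.25×91.2 = 300.9
Vm = 25.3 · ln(9.3872) = 25.3 × (2.2393) = 56.66 mV

56.7 mV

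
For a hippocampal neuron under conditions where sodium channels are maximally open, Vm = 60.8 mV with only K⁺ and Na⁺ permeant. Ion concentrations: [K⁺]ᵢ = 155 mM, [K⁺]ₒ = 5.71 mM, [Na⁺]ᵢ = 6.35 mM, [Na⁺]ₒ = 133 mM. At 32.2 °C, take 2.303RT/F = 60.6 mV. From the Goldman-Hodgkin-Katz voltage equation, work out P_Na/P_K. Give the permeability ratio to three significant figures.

22.5

Let α = P_Na/P_K. GHK: Vm = 60.6·log₁₀[(Kₒ + α·Naₒ)/(Kᵢ + α·Naᵢ)].
10^(Vm/60.6) = 10^(60.8/60.6) = 10.076
So 10.076·(Kᵢ + α·Naᵢ) = Kₒ + α·Naₒ → α = (10.076·155.0 − 5.71) / (133.0 − 10.076·6.35)
α = (1562 − 5.71) / (133.0 − 63.98) = 1556/69.02 = 22.55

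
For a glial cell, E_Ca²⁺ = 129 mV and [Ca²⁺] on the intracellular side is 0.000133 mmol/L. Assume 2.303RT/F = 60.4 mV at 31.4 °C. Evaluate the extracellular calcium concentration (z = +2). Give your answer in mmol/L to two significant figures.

2.5 mmol/L

Nernst: E = (60.4/2) · log₁₀([out]/[in]), so log₁₀([out]/[in]) = 129.0 × 2 / 60.4 = 4.2715.
[out]/[in] = 10^(4.2715) = 1.869e+04.
[out] = 1.869e+04 × 0.000133 = 2.485 mmol/L.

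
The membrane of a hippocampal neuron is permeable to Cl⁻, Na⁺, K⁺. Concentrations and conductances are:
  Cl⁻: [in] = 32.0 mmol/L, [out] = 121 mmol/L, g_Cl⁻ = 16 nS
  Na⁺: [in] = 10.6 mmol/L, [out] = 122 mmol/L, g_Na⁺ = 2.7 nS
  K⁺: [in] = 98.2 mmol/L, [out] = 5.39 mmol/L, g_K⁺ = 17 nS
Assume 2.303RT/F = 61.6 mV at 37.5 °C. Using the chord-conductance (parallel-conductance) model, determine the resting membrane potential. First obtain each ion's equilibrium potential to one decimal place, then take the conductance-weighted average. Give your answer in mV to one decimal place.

E_Cl⁻ = (61.6/-1)·log₁₀(121/32.0) = -35.6 mV
E_Na⁺ = (61.6/1)·log₁₀(122/10.6) = 65.4 mV
E_K⁺ = (61.6/1)·log₁₀(5.39/98.2) = -77.6 mV
Vm = (Σ gᵢEᵢ)/(Σ gᵢ) = (16·-35.6 + 2.7·65.4 + 17·-77.6) / (16 + 2.7 + 17)
= -1712.22 / 35.7 = -47.96 mV

-48.0 mV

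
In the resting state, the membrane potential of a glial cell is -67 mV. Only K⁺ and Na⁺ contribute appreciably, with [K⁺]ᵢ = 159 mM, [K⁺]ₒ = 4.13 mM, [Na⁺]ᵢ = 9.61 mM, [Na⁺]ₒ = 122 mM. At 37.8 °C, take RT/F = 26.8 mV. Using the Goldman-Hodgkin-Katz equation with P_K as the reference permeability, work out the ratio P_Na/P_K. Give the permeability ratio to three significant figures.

Let α = P_Na/P_K. GHK: Vm = 26.8·ln[(Kₒ + α·Naₒ)/(Kᵢ + α·Naᵢ)].
e^(Vm/26.8) = e^(-67.0/26.8) = 0.082085
So 0.082085·(Kᵢ + α·Naᵢ) = Kₒ + α·Naₒ → α = (0.082085·159.0 − 4.13) / (122.0 − 0.082085·9.61)
α = (13.05 − 4.13) / (122.0 − 0.7888) = 8.922/121.2 = 0.0736

0.0736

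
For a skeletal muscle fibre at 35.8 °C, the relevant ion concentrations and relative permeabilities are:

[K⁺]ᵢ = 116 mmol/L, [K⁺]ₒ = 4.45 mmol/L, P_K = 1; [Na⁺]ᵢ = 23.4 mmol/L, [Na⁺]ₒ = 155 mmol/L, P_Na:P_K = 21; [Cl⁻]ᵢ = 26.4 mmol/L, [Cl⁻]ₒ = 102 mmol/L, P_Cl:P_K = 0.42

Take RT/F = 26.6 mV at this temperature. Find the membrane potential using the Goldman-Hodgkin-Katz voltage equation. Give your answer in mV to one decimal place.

43.0 mV

Vm = 26.6 · ln[(Σ P·[cation]ₒ + Σ P·[anion]ᵢ) / (Σ P·[cation]ᵢ + Σ P·[anion]ₒ)]
Numerator = 1×4.45 + 21×155 + 0.42×26.4 = 3271
Denominator = 1×116 + 21×23.4 + 0.42×102 = 650.2
Vm = 26.6 · ln(5.0297) = 26.6 × (1.6154) = 42.97 mV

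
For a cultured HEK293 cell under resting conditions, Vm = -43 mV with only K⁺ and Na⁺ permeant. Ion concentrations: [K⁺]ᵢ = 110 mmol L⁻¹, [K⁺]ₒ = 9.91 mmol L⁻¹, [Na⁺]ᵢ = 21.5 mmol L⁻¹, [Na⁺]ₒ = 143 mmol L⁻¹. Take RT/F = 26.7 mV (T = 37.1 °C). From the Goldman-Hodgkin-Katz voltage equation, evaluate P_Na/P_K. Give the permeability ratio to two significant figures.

0.087

Let α = P_Na/P_K. GHK: Vm = 26.7·ln[(Kₒ + α·Naₒ)/(Kᵢ + α·Naᵢ)].
e^(Vm/26.7) = e^(-43.0/26.7) = 0.19979
So 0.19979·(Kᵢ + α·Naᵢ) = Kₒ + α·Naₒ → α = (0.19979·110.0 − 9.91) / (143.0 − 0.19979·21.5)
α = (21.98 − 9.91) / (143.0 − 4.295) = 12.07/138.7 = 0.087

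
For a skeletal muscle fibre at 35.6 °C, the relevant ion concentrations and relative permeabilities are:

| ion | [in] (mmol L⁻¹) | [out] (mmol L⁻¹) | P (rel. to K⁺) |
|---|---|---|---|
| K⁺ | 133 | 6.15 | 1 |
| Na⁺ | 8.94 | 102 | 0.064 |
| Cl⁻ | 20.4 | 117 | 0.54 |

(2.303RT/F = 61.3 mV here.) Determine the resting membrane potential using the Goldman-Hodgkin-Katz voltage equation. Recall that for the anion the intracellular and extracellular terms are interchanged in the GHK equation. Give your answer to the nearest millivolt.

-56 mV

Vm = 61.3 · log₁₀[(Σ P·[cation]ₒ + Σ P·[anion]ᵢ) / (Σ P·[cation]ᵢ + Σ P·[anion]ₒ)]
Numerator = 1×6.15 + 0.064×102 + 0.54×20.4 = 23.69
Denominator = 1×133 + 0.064×8.94 + 0.54×117 = 196.8
Vm = 61.3 · log₁₀(0.12043) = 61.3 × (-0.9193) = -56.35 mV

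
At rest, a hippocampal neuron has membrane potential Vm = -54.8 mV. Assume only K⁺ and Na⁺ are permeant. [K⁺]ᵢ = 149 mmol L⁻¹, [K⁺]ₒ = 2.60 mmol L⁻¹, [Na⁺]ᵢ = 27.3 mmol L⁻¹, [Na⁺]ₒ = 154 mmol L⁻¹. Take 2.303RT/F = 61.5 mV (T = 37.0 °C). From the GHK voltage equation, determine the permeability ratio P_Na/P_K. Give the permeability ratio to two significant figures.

Let α = P_Na/P_K. GHK: Vm = 61.5·log₁₀[(Kₒ + α·Naₒ)/(Kᵢ + α·Naᵢ)].
10^(Vm/61.5) = 10^(-54.8/61.5) = 0.12851
So 0.12851·(Kᵢ + α·Naᵢ) = Kₒ + α·Naₒ → α = (0.12851·149.0 − 2.6) / (154.0 − 0.12851·27.3)
α = (19.15 − 2.6) / (154.0 − 3.508) = 16.55/150.5 = 0.11

0.11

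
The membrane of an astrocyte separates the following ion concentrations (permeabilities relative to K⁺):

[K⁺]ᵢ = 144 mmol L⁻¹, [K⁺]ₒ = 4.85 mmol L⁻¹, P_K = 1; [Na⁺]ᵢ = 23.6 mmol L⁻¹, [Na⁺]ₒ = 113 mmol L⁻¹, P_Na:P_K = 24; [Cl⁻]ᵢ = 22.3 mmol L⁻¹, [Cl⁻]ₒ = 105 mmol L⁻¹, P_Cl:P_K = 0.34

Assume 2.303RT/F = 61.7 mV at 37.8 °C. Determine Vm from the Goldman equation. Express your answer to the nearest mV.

Vm = 61.7 · log₁₀[(Σ P·[cation]ₒ + Σ P·[anion]ᵢ) / (Σ P·[cation]ᵢ + Σ P·[anion]ₒ)]
Numerator = 1×4.85 + 24×113 + 0.34×22.3 = 2724
Denominator = 1×144 + 24×23.6 + 0.34×105 = 746.1
Vm = 61.7 · log₁₀(3.6516) = 61.7 × (0.5625) = 34.70 mV

35 mV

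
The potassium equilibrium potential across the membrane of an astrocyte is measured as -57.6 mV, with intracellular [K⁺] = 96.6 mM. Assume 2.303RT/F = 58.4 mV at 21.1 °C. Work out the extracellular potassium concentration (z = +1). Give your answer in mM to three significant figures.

9.97 mM

Nernst: E = (58.4/1) · log₁₀([out]/[in]), so log₁₀([out]/[in]) = -57.6 × 1 / 58.4 = -0.9863.
[out]/[in] = 10^(-0.9863) = 0.1032.
[out] = 0.1032 × 96.6 = 9.97 mM.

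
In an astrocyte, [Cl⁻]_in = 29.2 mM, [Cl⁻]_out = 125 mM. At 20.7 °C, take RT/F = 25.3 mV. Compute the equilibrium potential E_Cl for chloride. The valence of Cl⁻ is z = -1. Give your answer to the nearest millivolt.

E = (25.3/z) · ln([Cl⁻]_out/[Cl⁻]_in) with z = -1.
For an anion, dividing by z = -1 reverses the sign.
= (25.3/-1) · ln(125/29.2) = -25.30 · ln(4.281)
= -25.30 · (1.4541) = -36.79 mV

-37 mV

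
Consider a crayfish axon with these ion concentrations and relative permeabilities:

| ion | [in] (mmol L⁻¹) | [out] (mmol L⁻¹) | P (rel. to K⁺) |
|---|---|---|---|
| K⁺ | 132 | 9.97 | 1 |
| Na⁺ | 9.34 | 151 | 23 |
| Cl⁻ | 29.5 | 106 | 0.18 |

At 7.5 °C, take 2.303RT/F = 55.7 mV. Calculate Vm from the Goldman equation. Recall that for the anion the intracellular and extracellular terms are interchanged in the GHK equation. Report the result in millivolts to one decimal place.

54.5 mV

Vm = 55.7 · log₁₀[(Σ P·[cation]ₒ + Σ P·[anion]ᵢ) / (Σ P·[cation]ᵢ + Σ P·[anion]ₒ)]
Numerator = 1×9.97 + 23×151 + 0.18×29.5 = 3488
Denominator = 1×132 + 23×9.34 + 0.18×106 = 365.9
Vm = 55.7 · log₁₀(9.5334) = 55.7 × (0.9792) = 54.54 mV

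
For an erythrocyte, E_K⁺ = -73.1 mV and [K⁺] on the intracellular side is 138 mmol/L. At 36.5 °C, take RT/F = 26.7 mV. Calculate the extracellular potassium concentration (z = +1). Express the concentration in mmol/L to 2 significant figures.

Nernst: E = (26.7/1) · ln([out]/[in]), so ln([out]/[in]) = -73.1 × 1 / 26.7 = -2.7378.
[out]/[in] = e^(-2.7378) = 0.06471.
[out] = 0.06471 × 138 = 8.93 mmol/L.

8.9 mmol/L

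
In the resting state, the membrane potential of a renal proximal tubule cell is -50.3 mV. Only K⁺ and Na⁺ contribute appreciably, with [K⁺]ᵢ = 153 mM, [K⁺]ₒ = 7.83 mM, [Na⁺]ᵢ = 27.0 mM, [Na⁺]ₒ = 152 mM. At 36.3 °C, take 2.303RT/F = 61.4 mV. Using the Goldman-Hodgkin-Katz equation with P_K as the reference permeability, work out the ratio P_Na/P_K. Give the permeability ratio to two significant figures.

0.10

Let α = P_Na/P_K. GHK: Vm = 61.4·log₁₀[(Kₒ + α·Naₒ)/(Kᵢ + α·Naᵢ)].
10^(Vm/61.4) = 10^(-50.3/61.4) = 0.15163
So 0.15163·(Kᵢ + α·Naᵢ) = Kₒ + α·Naₒ → α = (0.15163·153.0 − 7.83) / (152.0 − 0.15163·27.0)
α = (23.2 − 7.83) / (152.0 − 4.094) = 15.37/147.9 = 0.1039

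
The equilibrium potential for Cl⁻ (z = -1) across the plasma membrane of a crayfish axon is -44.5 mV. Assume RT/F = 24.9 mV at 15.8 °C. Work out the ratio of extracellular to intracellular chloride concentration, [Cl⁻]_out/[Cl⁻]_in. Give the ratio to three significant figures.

ln([out]/[in]) = E·z/(24.9) = -44.5 × -1 / 24.9 = 1.7871
[out]/[in] = e^(1.7871) = 5.972

5.97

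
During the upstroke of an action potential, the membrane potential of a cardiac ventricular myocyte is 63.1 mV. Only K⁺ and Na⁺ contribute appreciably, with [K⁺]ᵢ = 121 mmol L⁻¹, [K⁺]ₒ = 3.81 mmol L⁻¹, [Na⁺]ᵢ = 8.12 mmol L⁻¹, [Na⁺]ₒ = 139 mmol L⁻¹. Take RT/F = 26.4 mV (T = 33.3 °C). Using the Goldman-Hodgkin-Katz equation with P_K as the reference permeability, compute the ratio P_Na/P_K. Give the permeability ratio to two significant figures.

26

Let α = P_Na/P_K. GHK: Vm = 26.4·ln[(Kₒ + α·Naₒ)/(Kᵢ + α·Naᵢ)].
e^(Vm/26.4) = e^(63.1/26.4) = 10.915
So 10.915·(Kᵢ + α·Naᵢ) = Kₒ + α·Naₒ → α = (10.915·121.0 − 3.81) / (139.0 − 10.915·8.12)
α = (1321 − 3.81) / (139.0 − 88.63) = 1317/50.37 = 26.15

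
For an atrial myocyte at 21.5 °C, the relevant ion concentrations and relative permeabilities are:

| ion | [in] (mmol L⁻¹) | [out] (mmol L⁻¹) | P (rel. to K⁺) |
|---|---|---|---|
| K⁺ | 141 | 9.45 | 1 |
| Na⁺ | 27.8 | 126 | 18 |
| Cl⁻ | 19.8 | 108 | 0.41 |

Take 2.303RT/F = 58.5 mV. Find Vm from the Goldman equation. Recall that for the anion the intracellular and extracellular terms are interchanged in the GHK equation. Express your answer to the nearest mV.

Vm = 58.5 · log₁₀[(Σ P·[cation]ₒ + Σ P·[anion]ᵢ) / (Σ P·[cation]ᵢ + Σ P·[anion]ₒ)]
Numerator = 1×9.45 + 18×126 + 0.41×19.8 = 2286
Denominator = 1×141 + 18×27.8 + 0.41×108 = 685.7
Vm = 58.5 · log₁₀(3.3333) = 58.5 × (0.5229) = 30.59 mV

31 mV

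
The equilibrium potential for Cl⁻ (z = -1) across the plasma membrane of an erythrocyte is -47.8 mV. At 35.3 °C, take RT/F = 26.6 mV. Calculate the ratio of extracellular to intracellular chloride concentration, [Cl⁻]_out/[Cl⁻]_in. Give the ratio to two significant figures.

ln([out]/[in]) = E·z/(26.6) = -47.8 × -1 / 26.6 = 1.7970
[out]/[in] = e^(1.7970) = 6.031

6.0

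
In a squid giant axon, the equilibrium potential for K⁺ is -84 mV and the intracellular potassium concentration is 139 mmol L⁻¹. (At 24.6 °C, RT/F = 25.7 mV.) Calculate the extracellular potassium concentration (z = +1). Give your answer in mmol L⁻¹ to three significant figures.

5.29 mmol L⁻¹

Nernst: E = (25.7/1) · ln([out]/[in]), so ln([out]/[in]) = -84.0 × 1 / 25.7 = -3.2685.
[out]/[in] = e^(-3.2685) = 0.03806.
[out] = 0.03806 × 139 = 5.291 mmol L⁻¹.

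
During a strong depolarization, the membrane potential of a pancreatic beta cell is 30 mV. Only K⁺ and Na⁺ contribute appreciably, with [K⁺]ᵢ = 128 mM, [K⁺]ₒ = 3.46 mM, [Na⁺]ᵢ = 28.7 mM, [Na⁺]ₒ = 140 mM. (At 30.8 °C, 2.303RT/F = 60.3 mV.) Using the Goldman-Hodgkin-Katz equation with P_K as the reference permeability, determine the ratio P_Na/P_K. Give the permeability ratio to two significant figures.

8.0

Let α = P_Na/P_K. GHK: Vm = 60.3·log₁₀[(Kₒ + α·Naₒ)/(Kᵢ + α·Naᵢ)].
10^(Vm/60.3) = 10^(30.0/60.3) = 3.1442
So 3.1442·(Kᵢ + α·Naᵢ) = Kₒ + α·Naₒ → α = (3.1442·128.0 − 3.46) / (140.0 − 3.1442·28.7)
α = (402.5 − 3.46) / (140.0 − 90.24) = 399/49.76 = 8.018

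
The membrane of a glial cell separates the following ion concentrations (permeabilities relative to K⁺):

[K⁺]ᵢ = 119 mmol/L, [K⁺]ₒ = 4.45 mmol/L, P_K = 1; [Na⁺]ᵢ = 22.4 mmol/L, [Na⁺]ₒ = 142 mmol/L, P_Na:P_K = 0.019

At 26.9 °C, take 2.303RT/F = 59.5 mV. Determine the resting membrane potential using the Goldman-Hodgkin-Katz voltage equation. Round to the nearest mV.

-73 mV

Vm = 59.5 · log₁₀[(Σ P·[cation]ₒ + Σ P·[anion]ᵢ) / (Σ P·[cation]ᵢ + Σ P·[anion]ₒ)]
Numerator = 1×4.45 + 0.019×142 = 7.148
Denominator = 1×119 + 0.019×22.4 = 119.4
Vm = 59.5 · log₁₀(0.059853) = 59.5 × (-1.2229) = -72.76 mV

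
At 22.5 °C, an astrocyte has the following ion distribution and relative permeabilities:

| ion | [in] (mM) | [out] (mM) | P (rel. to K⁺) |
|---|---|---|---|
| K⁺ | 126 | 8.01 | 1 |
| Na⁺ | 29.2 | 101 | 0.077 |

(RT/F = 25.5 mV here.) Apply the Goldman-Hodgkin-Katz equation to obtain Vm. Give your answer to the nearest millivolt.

Vm = 25.5 · ln[(Σ P·[cation]ₒ + Σ P·[anion]ᵢ) / (Σ P·[cation]ᵢ + Σ P·[anion]ₒ)]
Numerator = 1×8.01 + 0.077×101 = 15.79
Denominator = 1×126 + 0.077×29.2 = 128.2
Vm = 25.5 · ln(0.1231) = 25.5 × (-2.0948) = -53.42 mV

-53 mV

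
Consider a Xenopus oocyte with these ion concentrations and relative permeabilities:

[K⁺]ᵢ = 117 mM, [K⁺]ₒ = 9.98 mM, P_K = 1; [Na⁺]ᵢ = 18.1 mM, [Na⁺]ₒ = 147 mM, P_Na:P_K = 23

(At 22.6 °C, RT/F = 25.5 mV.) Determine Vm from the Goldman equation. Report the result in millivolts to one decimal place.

47.2 mV

Vm = 25.5 · ln[(Σ P·[cation]ₒ + Σ P·[anion]ᵢ) / (Σ P·[cation]ᵢ + Σ P·[anion]ₒ)]
Numerator = 1×9.98 + 23×147 = 3391
Denominator = 1×117 + 23×18.1 = 533.3
Vm = 25.5 · ln(6.3585) = 25.5 × (1.8498) = 47.17 mV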